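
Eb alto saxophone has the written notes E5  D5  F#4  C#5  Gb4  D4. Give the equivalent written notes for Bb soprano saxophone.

A4 G4 B3 F#4 Cb4 G3

First find concert pitch: the Eb alto saxophone sounds a major sixth below written, so E5 D5 F#4 C#5 Gb4 D4 sounds G4 F4 A3 E4 Bbb3 F3.
Then write for Bb soprano saxophone: it sounds a major second below written, so the part must be a major second above concert.
G4 → A4
F4 → G4
A3 → B3
E4 → F#4
Bbb3 → Cb4
F3 → G3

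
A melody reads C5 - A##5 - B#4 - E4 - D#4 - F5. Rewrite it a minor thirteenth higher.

Ab6 F##7 G#6 C6 B5 Db7

C5 to Ab6
A##5 to F##7
B#4 to G#6
E4 to C6
D#4 to B5
F5 to Db7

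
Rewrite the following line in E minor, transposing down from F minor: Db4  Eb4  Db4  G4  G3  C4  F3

C4 D4 C4 F#4 F#3 B3 E3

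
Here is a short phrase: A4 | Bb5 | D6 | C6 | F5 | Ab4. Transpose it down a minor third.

F#4 G5 B5 A5 D5 F4

A4: a third down reaches F, and 3 semitones makes it F#4.
Bb5: a third down reaches G, and 3 semitones makes it G5.
A minor third down from D6 gives B5.
C6 down a minor third is A5.
F5: a third down reaches D, and 3 semitones makes it D5.
Ab4: a third down reaches F, and 3 semitones makes it F4.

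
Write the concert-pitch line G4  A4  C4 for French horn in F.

D5 E5 G4

Written C4 sounds as F3 on the French horn in F, so concert pitches are written a perfect fifth up.
G4 → D5
A4 → E5
C4 → G4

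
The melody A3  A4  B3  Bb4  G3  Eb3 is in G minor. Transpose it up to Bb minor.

C4 C5 D4 Db5 Bb3 Gb3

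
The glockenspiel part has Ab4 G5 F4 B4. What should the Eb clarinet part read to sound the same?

First find concert pitch: the glockenspiel sounds a perfect fifteenth above written, so Ab4 G5 F4 B4 sounds Ab6 G7 F6 B6.
Then write for Eb clarinet: it sounds a minor third above written, so the part must be a minor third below concert.
Ab6 → F6
G7 → E7
F6 → D6
B6 → G#6

F6 E7 D6 G#6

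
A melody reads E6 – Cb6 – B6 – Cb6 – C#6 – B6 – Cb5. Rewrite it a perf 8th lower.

E5 Cb5 B5 Cb5 C#5 B5 Cb4

E6 gives E5
Cb6 gives Cb5
B6 gives B5
Cb6 gives Cb5
C#6 gives C#5
B6 gives B5
Cb5 gives Cb4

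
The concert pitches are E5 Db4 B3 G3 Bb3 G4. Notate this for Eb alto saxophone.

C#6 Bb4 G#4 E4 G4 E5

The Eb alto saxophone sounds a major sixth below written, so the written part must be a major sixth above concert — transpose each note up.
E5 becomes C#6
Db4 becomes Bb4
B3 becomes G#4
G3 becomes E4
Bb3 becomes G4
G4 becomes E5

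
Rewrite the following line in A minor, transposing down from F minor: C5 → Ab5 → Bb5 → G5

F minor to A minor down is a minor sixth, so every note moves down by that interval.
C5 -> E4
Ab5 -> C5
Bb5 -> D5
G5 -> B4

E4 C5 D5 B4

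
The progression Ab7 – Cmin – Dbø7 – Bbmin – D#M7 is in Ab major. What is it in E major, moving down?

E7 G#min Aø7 F#min A##M7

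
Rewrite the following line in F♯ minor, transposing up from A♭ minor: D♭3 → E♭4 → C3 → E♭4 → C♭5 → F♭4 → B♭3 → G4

B3 C#5 A#3 C#5 A5 D5 G#4 E#5

A♭ minor to F♯ minor up is an augmented sixth, so every note moves up by that interval.
Db3 to B3
Eb4 to C#5
C3 to A#3
Eb4 to C#5
Cb5 to A5
Fb4 to D5
Bb3 to G#4
G4 to E#5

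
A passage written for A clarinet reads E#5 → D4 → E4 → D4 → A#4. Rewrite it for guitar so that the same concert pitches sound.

C##6 B4 C#5 B4 F##5

First find concert pitch: the A clarinet sounds a minor third below written, so E#5 D4 E4 D4 A#4 sounds C##5 B3 C#4 B3 F##4.
Then write for guitar: it sounds a perfect octave below written, so the part must be a perfect octave above concert.
C##5 → C##6
B3 → B4
C#4 → C#5
B3 → B4
F##4 → F##5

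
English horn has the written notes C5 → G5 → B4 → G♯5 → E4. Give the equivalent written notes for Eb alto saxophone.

D5 A5 C#5 A#5 F#4

First find concert pitch: the English horn sounds a perfect fifth below written, so C5 G5 B4 G♯5 E4 sounds F4 C5 E4 C#5 A3.
Then write for Eb alto saxophone: it sounds a major sixth below written, so the part must be a major sixth above concert.
F4 → D5
C5 → A5
E4 → C#5
C#5 → A#5
A3 → F#4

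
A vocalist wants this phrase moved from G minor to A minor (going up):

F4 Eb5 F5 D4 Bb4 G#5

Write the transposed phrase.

G4 F5 G5 E4 C5 A#5

G minor to A minor up is a major second, so every note moves up by that interval.
F4 becomes G4
Eb5 becomes F5
F5 becomes G5
D4 becomes E4
Bb4 becomes C5
G#5 becomes A#5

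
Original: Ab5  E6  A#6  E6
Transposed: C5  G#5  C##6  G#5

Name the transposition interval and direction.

down a minor sixth

From Ab5 to C5 is 6 letter names — a sixth of some quality.
C5 to Ab5 is 8 semitones, which makes it a minor sixth; the second version is lower, so the direction is down.
Checking another pair — E6 → G#5 — gives the same interval.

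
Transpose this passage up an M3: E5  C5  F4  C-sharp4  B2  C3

G#5 E5 A4 E#4 D#3 E3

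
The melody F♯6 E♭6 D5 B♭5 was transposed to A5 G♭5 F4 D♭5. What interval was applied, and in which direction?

down a major sixth

Take the first pair: F#6 → A5. F to A spans 6 letter names, so the interval is some kind of sixth.
A5 to F#6 is 9 semitones, which makes it a major sixth; the second version is lower, so the direction is down.
Checking another pair — Bb5 → Db5 — gives the same interval.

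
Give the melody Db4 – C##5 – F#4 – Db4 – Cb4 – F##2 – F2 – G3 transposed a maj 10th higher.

Db4 up a major tenth is F5.
A major tenth up from C##5 gives E##6.
F#4: a tenth up reaches A, and 16 semitones makes it A#5.
Db4: a tenth up reaches F, and 16 semitones makes it F5.
A major tenth up from Cb4 gives Eb5.
A major tenth up from F##2 gives A##3.
F2 up a major tenth is A3.
A major tenth up from G3 gives B4.

F5 E##6 A#5 F5 Eb5 A##3 A3 B4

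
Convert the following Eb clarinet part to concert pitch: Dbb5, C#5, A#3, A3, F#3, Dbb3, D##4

Written C4 on the Eb clarinet sounds as Eb4, a minor third higher; apply that shift to every note.
Dbb5 → Fbb5
C#5 → E5
A#3 → C#4
A3 → C4
F#3 → A3
Dbb3 → Fbb3
D##4 → F##4

Fbb5 E5 C#4 C4 A3 Fbb3 F##4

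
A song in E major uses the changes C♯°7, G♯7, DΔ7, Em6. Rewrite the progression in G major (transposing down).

E°7 B7 FΔ7 Gm6

E major down to G major is a major sixth; each chord root moves by that interval while the quality stays the same.
C♯°7: root C♯ down a major sixth → E, giving E°7.
G♯7: root G♯ down a major sixth → B, giving B7.
DΔ7: root D down a major sixth → F, giving FΔ7.
Em6: root E down a major sixth → G, giving Gm6.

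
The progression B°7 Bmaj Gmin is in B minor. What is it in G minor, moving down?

G°7 Gmaj Ebmin

B minor down to G minor is a major third; each chord root moves by that interval while the quality stays the same.
B°7: root B down a major third → G, giving G°7.
Bmaj: root B down a major third → G, giving Gmaj.
Gmin: root G down a major third → Eb, giving Ebmin.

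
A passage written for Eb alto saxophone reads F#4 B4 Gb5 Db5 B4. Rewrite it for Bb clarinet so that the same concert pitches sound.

First find concert pitch: the Eb alto saxophone sounds a major sixth below written, so F#4 B4 Gb5 Db5 B4 sounds A3 D4 Bbb4 Fb4 D4.
Then write for Bb clarinet: it sounds a major second below written, so the part must be a major second above concert.
A3 → B3
D4 → E4
Bbb4 → Cb5
Fb4 → Gb4
D4 → E4

B3 E4 Cb5 Gb4 E4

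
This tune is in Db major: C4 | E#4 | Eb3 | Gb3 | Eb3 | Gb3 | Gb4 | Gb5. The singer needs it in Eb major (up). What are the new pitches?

D4 F##4 F3 Ab3 F3 Ab3 Ab4 Ab5

Db major to Eb major up is a major second, so every note moves up by that interval.
C4 → D4
E#4 → F##4
Eb3 → F3
Gb3 → Ab3
Eb3 → F3
Gb3 → Ab3
Gb4 → Ab4
Gb5 → Ab5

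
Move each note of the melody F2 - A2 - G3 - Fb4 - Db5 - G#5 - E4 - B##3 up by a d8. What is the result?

Fb3 Ab3 Gb4 Fbb5 Dbb6 G6 Eb5 B#4

F2 -> Fb3
A2 -> Ab3
G3 -> Gb4
Fb4 -> Fbb5
Db5 -> Dbb6
G#5 -> G6
E4 -> Eb5
B##3 -> B#4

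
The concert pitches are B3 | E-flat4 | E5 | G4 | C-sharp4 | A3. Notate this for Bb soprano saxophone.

C#4 F4 F#5 A4 D#4 B3

The Bb soprano saxophone sounds a major second below written, so the written part must be a major second above concert — transpose each note up.
B3 -> C#4
Eb4 -> F4
E5 -> F#5
G4 -> A4
C#4 -> D#4
A3 -> B3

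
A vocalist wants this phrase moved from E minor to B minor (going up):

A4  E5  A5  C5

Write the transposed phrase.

E5 B5 E6 G5

From E up to B is a perfect fifth; apply that to each pitch.
A4 becomes E5
E5 becomes B5
A5 becomes E6
C5 becomes G5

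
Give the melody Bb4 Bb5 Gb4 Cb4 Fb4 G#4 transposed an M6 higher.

Bb4 up a major sixth is G5.
Bb5 up a major sixth is G6.
Gb4: a sixth up reaches E, and 9 semitones makes it Eb5.
Cb4: a sixth up reaches A, and 9 semitones makes it Ab4.
Fb4: a sixth up reaches D, and 9 semitones makes it Db5.
G#4: a sixth up reaches E, and 9 semitones makes it E#5.

G5 G6 Eb5 Ab4 Db5 E#5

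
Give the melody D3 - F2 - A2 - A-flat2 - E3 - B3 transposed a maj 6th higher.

B3 D3 F#3 F3 C#4 G#4

D3 -> B3
F2 -> D3
A2 -> F#3
Ab2 -> F3
E3 -> C#4
B3 -> G#4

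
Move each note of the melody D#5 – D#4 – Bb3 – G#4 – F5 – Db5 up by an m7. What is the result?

D#5 -> C#6
D#4 -> C#5
Bb3 -> Ab4
G#4 -> F#5
F5 -> Eb6
Db5 -> Cb6

C#6 C#5 Ab4 F#5 Eb6 Cb6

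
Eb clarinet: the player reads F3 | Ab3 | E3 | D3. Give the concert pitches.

Ab3 Cb4 G3 F3

Written C4 on the Eb clarinet sounds as Eb4, a minor third higher; apply that shift to every note.
F3 to Ab3
Ab3 to Cb4
E3 to G3
D3 to F3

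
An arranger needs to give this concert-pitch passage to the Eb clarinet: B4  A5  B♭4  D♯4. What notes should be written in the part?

G#4 F#5 G4 B#3

Written C4 sounds as Eb4 on the Eb clarinet, so concert pitches are written a minor third down.
B4 gives G#4
A5 gives F#5
Bb4 gives G4
D#4 gives B#3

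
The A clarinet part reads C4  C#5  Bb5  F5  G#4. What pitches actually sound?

Written C4 on the A clarinet sounds as A3, a minor third lower; apply that shift to every note.
C4 -> A3
C#5 -> A#4
Bb5 -> G5
F5 -> D5
G#4 -> E#4

A3 A#4 G5 D5 E#4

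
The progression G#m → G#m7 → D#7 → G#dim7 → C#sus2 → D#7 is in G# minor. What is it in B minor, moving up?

Bm Bm7 F#7 Bdim7 Esus2 F#7

G# minor up to B minor is a minor third; each chord root moves by that interval while the quality stays the same.
G#m: root G# up a minor third → B, giving Bm.
G#m7: root G# up a minor third → B, giving Bm7.
D#7: root D# up a minor third → F#, giving F#7.
G#dim7: root G# up a minor third → B, giving Bdim7.
C#sus2: root C# up a minor third → E, giving Esus2.
D#7: root D# up a minor third → F#, giving F#7.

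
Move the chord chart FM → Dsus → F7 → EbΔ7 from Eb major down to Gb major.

AbM Fsus Ab7 GbΔ7

Eb major down to Gb major is a major sixth; each chord root moves by that interval while the quality stays the same.
FM: root F down a major sixth → Ab, giving AbM.
Dsus: root D down a major sixth → F, giving Fsus.
F7: root F down a major sixth → Ab, giving Ab7.
EbΔ7: root Eb down a major sixth → Gb, giving GbΔ7.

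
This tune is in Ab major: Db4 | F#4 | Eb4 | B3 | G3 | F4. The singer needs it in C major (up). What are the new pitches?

From Ab up to C is a major third; apply that to each pitch.
Db4 gives F4
F#4 gives A#4
Eb4 gives G4
B3 gives D#4
G3 gives B3
F4 gives A4

F4 A#4 G4 D#4 B3 A4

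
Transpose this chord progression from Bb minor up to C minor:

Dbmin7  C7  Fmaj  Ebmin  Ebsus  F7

Bb minor up to C minor is a major second; each chord root moves by that interval while the quality stays the same.
Dbmin7: root Db up a major second → Eb, giving Ebmin7.
C7: root C up a major second → D, giving D7.
Fmaj: root F up a major second → G, giving Gmaj.
Ebmin: root Eb up a major second → F, giving Fmin.
Ebsus: root Eb up a major second → F, giving Fsus.
F7: root F up a major second → G, giving G7.

Ebmin7 D7 Gmaj Fmin Fsus G7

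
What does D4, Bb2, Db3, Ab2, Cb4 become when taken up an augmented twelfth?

A#5 F#4 A4 E4 G5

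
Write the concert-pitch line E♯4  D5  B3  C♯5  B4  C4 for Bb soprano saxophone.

Written C4 sounds as Bb3 on the Bb soprano saxophone, so concert pitches are written a major second up.
E#4 -> F##4
D5 -> E5
B3 -> C#4
C#5 -> D#5
B4 -> C#5
C4 -> D4

F##4 E5 C#4 D#5 C#5 D4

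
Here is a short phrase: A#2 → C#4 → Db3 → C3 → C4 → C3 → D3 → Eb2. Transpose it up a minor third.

C#3 E4 Fb3 Eb3 Eb4 Eb3 F3 Gb2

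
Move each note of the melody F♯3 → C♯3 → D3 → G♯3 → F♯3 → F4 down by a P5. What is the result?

B2 F#2 G2 C#3 B2 Bb3

F#3 to B2
C#3 to F#2
D3 to G2
G#3 to C#3
F#3 to B2
F4 to Bb3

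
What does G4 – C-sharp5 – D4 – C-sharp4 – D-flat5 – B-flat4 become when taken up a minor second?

Ab4 D5 Eb4 D4 Ebb5 Cb5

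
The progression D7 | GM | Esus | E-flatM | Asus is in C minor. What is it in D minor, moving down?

E7 AM F#sus FM Bsus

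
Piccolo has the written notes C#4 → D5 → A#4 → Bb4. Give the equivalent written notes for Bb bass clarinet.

First find concert pitch: the piccolo sounds a perfect octave above written, so C#4 D5 A#4 Bb4 sounds C#5 D6 A#5 Bb5.
Then write for Bb bass clarinet: it sounds a major ninth below written, so the part must be a major ninth above concert.
C#5 → D#6
D6 → E7
A#5 → B#6
Bb5 → C7

D#6 E7 B#6 C7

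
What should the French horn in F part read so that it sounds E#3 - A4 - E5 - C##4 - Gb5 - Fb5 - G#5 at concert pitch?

Written C4 sounds as F3 on the French horn in F, so concert pitches are written a perfect fifth up.
E#3 to B#3
A4 to E5
E5 to B5
C##4 to G##4
Gb5 to Db6
Fb5 to Cb6
G#5 to D#6

B#3 E5 B5 G##4 Db6 Cb6 D#6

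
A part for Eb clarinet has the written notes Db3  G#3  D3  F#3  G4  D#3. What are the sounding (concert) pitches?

Fb3 B3 F3 A3 Bb4 F#3

Written C4 on the Eb clarinet sounds as Eb4, a minor third higher; apply that shift to every note.
Db3 -> Fb3
G#3 -> B3
D3 -> F3
F#3 -> A3
G4 -> Bb4
D#3 -> F#3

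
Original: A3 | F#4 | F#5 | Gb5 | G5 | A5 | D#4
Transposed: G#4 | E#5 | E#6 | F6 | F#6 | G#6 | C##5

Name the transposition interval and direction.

Take the first pair: A3 → G#4. A to G spans 7 letter names, so the interval is some kind of seventh.
A3 to G#4 is 11 semitones, which makes it a major seventh; the second version is higher, so the direction is up.
Checking another pair — D#4 → C##5 — gives the same interval.

up a major seventh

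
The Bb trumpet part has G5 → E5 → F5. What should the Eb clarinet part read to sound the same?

D5 B4 C5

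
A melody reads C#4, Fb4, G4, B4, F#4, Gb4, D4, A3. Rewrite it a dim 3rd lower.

A##3 D4 E#4 G##4 D##4 E4 B#3 F##3

C#4 -> A##3
Fb4 -> D4
G4 -> E#4
B4 -> G##4
F#4 -> D##4
Gb4 -> E4
D4 -> B#3
A3 -> F##3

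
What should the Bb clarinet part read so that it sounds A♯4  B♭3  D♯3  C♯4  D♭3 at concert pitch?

B#4 C4 E#3 D#4 Eb3

The Bb clarinet sounds a major second below written, so the written part must be a major second above concert — transpose each note up.
A#4 to B#4
Bb3 to C4
D#3 to E#3
C#4 to D#4
Db3 to Eb3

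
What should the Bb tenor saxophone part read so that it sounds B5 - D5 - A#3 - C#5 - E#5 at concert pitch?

C#7 E6 B#4 D#6 F##6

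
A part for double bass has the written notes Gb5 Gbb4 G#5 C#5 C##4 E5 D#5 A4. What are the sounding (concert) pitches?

The double bass sounds a perfect octave below written, so transpose each written note down a perfect octave.
Gb5 -> Gb4
Gbb4 -> Gbb3
G#5 -> G#4
C#5 -> C#4
C##4 -> C##3
E5 -> E4
D#5 -> D#4
A4 -> A3

Gb4 Gbb3 G#4 C#4 C##3 E4 D#4 A3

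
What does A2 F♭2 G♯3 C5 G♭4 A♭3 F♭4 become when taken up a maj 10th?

C#4 Ab3 B#4 E6 Bb5 C5 Ab5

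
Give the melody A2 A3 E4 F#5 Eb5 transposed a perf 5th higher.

E3 E4 B4 C#6 Bb5

A2 up a perfect fifth is E3.
A3: a fifth up reaches E, and 7 semitones makes it E4.
E4 up a perfect fifth is B4.
A perfect fifth up from F#5 gives C#6.
Eb5: a fifth up reaches B, and 7 semitones makes it Bb5.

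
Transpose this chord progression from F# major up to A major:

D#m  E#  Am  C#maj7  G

F#m G# Cm Emaj7 Bb

F# major up to A major is a minor third; each chord root moves by that interval while the quality stays the same.
D#m: root D# up a minor third → F#, giving F#m.
E#: root E# up a minor third → G#, giving G#.
Am: root A up a minor third → C, giving Cm.
C#maj7: root C# up a minor third → E, giving Emaj7.
G: root G up a minor third → Bb, giving Bb.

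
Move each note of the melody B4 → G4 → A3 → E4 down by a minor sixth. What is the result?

D#4 B3 C#3 G#3

B4: a sixth down reaches D, and 8 semitones makes it D#4.
G4 down a minor sixth is B3.
A minor sixth down from A3 gives C#3.
E4: a sixth down reaches G, and 8 semitones makes it G#3.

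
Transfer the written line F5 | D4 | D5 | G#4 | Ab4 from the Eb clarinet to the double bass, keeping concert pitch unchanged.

Ab6 F5 F6 B5 Cb6

First find concert pitch: the Eb clarinet sounds a minor third above written, so F5 D4 D5 G#4 Ab4 sounds Ab5 F4 F5 B4 Cb5.
Then write for double bass: it sounds a perfect octave below written, so the part must be a perfect octave above concert.
Ab5 → Ab6
F4 → F5
F5 → F6
B4 → B5
Cb5 → Cb6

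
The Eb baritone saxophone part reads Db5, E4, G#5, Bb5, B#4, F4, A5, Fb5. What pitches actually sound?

Written C4 on the Eb baritone saxophone sounds as Eb2, a major thirteenth lower; apply that shift to every note.
Db5 gives Fb3
E4 gives G2
G#5 gives B3
Bb5 gives Db4
B#4 gives D#3
F4 gives Ab2
A5 gives C4
Fb5 gives Abb3

Fb3 G2 B3 Db4 D#3 Ab2 C4 Abb3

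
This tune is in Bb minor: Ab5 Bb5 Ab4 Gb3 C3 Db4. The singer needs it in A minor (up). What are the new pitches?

Bb minor to A minor up is a major seventh, so every note moves up by that interval.
Ab5 -> G6
Bb5 -> A6
Ab4 -> G5
Gb3 -> F4
C3 -> B3
Db4 -> C5

G6 A6 G5 F4 B3 C5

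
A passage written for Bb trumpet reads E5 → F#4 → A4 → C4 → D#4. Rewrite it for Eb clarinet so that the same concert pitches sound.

B4 C#4 E4 G3 A#3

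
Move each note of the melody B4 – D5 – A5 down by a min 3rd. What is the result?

G#4 B4 F#5

B4 down a minor third is G#4.
D5: a third down reaches B, and 3 semitones makes it B4.
A minor third down from A5 gives F#5.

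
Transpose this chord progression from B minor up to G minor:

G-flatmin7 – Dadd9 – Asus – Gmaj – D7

Ebbmin7 Bbadd9 Fsus Ebmaj Bb7

B minor up to G minor is a minor sixth; each chord root moves by that interval while the quality stays the same.
G-flatmin7: root G-flat up a minor sixth → Ebb, giving Ebbmin7.
Dadd9: root D up a minor sixth → Bb, giving Bbadd9.
Asus: root A up a minor sixth → F, giving Fsus.
Gmaj: root G up a minor sixth → Eb, giving Ebmaj.
D7: root D up a minor sixth → Bb, giving Bb7.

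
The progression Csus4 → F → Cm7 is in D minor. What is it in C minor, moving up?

Bbsus4 Eb Bbm7

D minor up to C minor is a minor seventh; each chord root moves by that interval while the quality stays the same.
Csus4: root C up a minor seventh → Bb, giving Bbsus4.
F: root F up a minor seventh → Eb, giving Eb.
Cm7: root C up a minor seventh → Bb, giving Bbm7.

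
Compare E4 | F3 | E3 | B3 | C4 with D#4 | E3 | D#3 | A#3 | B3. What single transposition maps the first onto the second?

down a minor second

Take the first pair: E4 → D#4. E to D spans 2 letter names, so the interval is some kind of second.
D#4 to E4 is 1 semitone, which makes it a minor second; the second version is lower, so the direction is down.
Checking another pair — C4 → B3 — gives the same interval.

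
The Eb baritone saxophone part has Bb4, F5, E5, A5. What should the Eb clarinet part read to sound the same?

Bb2 F3 E3 A3

First find concert pitch: the Eb baritone saxophone sounds a major thirteenth below written, so Bb4 F5 E5 A5 sounds Db3 Ab3 G3 C4.
Then write for Eb clarinet: it sounds a minor third above written, so the part must be a minor third below concert.
Db3 → Bb2
Ab3 → F3
G3 → E3
C4 → A3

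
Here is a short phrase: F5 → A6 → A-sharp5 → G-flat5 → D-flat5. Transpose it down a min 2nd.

E5 G#6 G##5 F5 C5

F5 -> E5
A6 -> G#6
A#5 -> G##5
Gb5 -> F5
Db5 -> C5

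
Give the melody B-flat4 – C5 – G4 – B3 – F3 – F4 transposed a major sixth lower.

Db4 Eb4 Bb3 D3 Ab2 Ab3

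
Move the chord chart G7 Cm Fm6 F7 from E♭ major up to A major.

C#7 F#m Bm6 B7

E♭ major up to A major is an augmented fourth; each chord root moves by that interval while the quality stays the same.
G7: root G up an augmented fourth → C#, giving C#7.
Cm: root C up an augmented fourth → F#, giving F#m.
Fm6: root F up an augmented fourth → B, giving Bm6.
F7: root F up an augmented fourth → B, giving B7.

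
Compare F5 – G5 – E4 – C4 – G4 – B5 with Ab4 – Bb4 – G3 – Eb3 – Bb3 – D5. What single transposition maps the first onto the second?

From F5 to Ab4 is 6 letter names — a sixth of some quality.
Ab4 to F5 is 9 semitones, which makes it a major sixth; the second version is lower, so the direction is down.
Checking another pair — B5 → D5 — gives the same interval.

down a major sixth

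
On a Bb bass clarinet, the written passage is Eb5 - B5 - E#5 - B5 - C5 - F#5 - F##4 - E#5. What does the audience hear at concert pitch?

Db4 A4 D#4 A4 Bb3 E4 E#3 D#4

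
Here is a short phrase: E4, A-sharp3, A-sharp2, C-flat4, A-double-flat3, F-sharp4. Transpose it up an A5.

E4 -> B#4
A#3 -> E##4
A#2 -> E##3
Cb4 -> G4
Abb3 -> Eb4
F#4 -> C##5

B#4 E##4 E##3 G4 Eb4 C##5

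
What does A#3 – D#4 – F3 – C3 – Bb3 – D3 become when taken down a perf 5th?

A#3: a fifth down reaches D, and 7 semitones makes it D#3.
D#4 down a perfect fifth is G#3.
F3: a fifth down reaches B, and 7 semitones makes it Bb2.
A perfect fifth down from C3 gives F2.
Bb3 down a perfect fifth is Eb3.
D3 down a perfect fifth is G2.

D#3 G#3 Bb2 F2 Eb3 G2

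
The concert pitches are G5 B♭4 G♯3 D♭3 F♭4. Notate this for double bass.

Written C4 sounds as C3 on the double bass, so concert pitches are written a perfect octave up.
G5 gives G6
Bb4 gives Bb5
G#3 gives G#4
Db3 gives Db4
Fb4 gives Fb5

G6 Bb5 G#4 Db4 Fb5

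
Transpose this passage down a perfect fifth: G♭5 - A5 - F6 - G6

Cb5 D5 Bb5 C6

Gb5: a fifth down reaches C, and 7 semitones makes it Cb5.
A5: a fifth down reaches D, and 7 semitones makes it D5.
F6: a fifth down reaches B, and 7 semitones makes it Bb5.
G6: a fifth down reaches C, and 7 semitones makes it C6.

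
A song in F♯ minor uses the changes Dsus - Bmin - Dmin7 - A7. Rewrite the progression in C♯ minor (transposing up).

Asus F#min Amin7 E7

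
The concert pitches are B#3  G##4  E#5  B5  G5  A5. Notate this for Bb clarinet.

Written C4 sounds as Bb3 on the Bb clarinet, so concert pitches are written a major second up.
B#3 to C##4
G##4 to A##4
E#5 to F##5
B5 to C#6
G5 to A5
A5 to B5

C##4 A##4 F##5 C#6 A5 B5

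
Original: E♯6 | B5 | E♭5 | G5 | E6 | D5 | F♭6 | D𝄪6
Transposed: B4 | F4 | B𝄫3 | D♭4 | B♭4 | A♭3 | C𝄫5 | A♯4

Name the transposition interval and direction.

From E#6 to B4 is 11 letter names — an eleventh of some quality.
B4 to E#6 is 18 semitones, which makes it an augmented eleventh; the second version is lower, so the direction is down.
Checking another pair — D##6 → A#4 — gives the same interval.

down an augmented eleventh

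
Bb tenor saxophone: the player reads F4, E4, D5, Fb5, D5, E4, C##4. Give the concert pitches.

Eb3 D3 C4 Ebb4 C4 D3 B#2

Written C4 on the Bb tenor saxophone sounds as Bb2, a major ninth lower; apply that shift to every note.
F4 gives Eb3
E4 gives D3
D5 gives C4
Fb5 gives Ebb4
D5 gives C4
E4 gives D3
C##4 gives B#2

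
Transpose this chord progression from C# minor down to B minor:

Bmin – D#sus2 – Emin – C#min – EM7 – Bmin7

Amin C#sus2 Dmin Bmin DM7 Amin7

C# minor down to B minor is a major second; each chord root moves by that interval while the quality stays the same.
Bmin: root B down a major second → A, giving Amin.
D#sus2: root D# down a major second → C#, giving C#sus2.
Emin: root E down a major second → D, giving Dmin.
C#min: root C# down a major second → B, giving Bmin.
EM7: root E down a major second → D, giving DM7.
Bmin7: root B down a major second → A, giving Amin7.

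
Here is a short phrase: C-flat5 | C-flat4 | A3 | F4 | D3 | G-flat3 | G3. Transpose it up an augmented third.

An augmented third up from Cb5 gives E5.
Cb4 up an augmented third is E4.
A3: a third up reaches C, and 5 semitones makes it C##4.
An augmented third up from F4 gives A#4.
An augmented third up from D3 gives F##3.
Gb3: a third up reaches B, and 5 semitones makes it B3.
An augmented third up from G3 gives B#3.

E5 E4 C##4 A#4 F##3 B3 B#3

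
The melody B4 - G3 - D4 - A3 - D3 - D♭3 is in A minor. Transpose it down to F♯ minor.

G#4 E3 B3 F#3 B2 Bb2

From A down to F♯ is a minor third; apply that to each pitch.
B4 to G#4
G3 to E3
D4 to B3
A3 to F#3
D3 to B2
Db3 to Bb2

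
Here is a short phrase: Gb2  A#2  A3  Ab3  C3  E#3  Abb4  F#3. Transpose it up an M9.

Ab3 B#3 B4 Bb4 D4 F##4 Bbb5 G#4

Gb2 gives Ab3
A#2 gives B#3
A3 gives B4
Ab3 gives Bb4
C3 gives D4
E#3 gives F##4
Abb4 gives Bbb5
F#3 gives G#4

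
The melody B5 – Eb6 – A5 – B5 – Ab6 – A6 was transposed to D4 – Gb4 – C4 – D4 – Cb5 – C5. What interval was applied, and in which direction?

Take the first pair: B5 → D4. B to D spans 13 letter names, so the interval is some kind of thirteenth.
D4 to B5 is 21 semitones, which makes it a major thirteenth; the second version is lower, so the direction is down.
Checking another pair — A6 → C5 — gives the same interval.

down a major thirteenth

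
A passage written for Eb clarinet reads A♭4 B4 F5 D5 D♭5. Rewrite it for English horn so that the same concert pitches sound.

Gb5 A5 Eb6 C6 Cb6

First find concert pitch: the Eb clarinet sounds a minor third above written, so A♭4 B4 F5 D5 D♭5 sounds Cb5 D5 Ab5 F5 Fb5.
Then write for English horn: it sounds a perfect fifth below written, so the part must be a perfect fifth above concert.
Cb5 → Gb5
D5 → A5
Ab5 → Eb6
F5 → C6
Fb5 → Cb6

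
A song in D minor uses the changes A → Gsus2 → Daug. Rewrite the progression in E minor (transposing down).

B Asus2 Eaug

D minor down to E minor is a minor seventh; each chord root moves by that interval while the quality stays the same.
A: root A down a minor seventh → B, giving B.
Gsus2: root G down a minor seventh → A, giving Asus2.
Daug: root D down a minor seventh → E, giving Eaug.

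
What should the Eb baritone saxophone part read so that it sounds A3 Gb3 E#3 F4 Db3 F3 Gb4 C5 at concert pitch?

Written C4 sounds as Eb2 on the Eb baritone saxophone, so concert pitches are written a major thirteenth up.
A3 → F#5
Gb3 → Eb5
E#3 → C##5
F4 → D6
Db3 → Bb4
F3 → D5
Gb4 → Eb6
C5 → A6

F#5 Eb5 C##5 D6 Bb4 D5 Eb6 A6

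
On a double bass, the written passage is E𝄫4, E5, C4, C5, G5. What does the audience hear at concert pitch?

Ebb3 E4 C3 C4 G4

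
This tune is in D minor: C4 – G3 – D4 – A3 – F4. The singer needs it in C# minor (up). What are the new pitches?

B4 F#4 C#5 G#4 E5

From D up to C# is a major seventh; apply that to each pitch.
C4 becomes B4
G3 becomes F#4
D4 becomes C#5
A3 becomes G#4
F4 becomes E5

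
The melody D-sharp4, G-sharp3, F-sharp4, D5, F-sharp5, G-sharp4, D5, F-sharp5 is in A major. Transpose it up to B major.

E#4 A#3 G#4 E5 G#5 A#4 E5 G#5

From A up to B is a major second; apply that to each pitch.
D#4 → E#4
G#3 → A#3
F#4 → G#4
D5 → E5
F#5 → G#5
G#4 → A#4
D5 → E5
F#5 → G#5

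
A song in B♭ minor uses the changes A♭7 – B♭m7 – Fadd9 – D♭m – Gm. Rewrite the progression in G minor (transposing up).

F7 Gm7 Dadd9 Bbm Em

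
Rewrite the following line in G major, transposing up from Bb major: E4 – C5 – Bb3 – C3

From Bb up to G is a major sixth; apply that to each pitch.
E4 to C#5
C5 to A5
Bb3 to G4
C3 to A3

C#5 A5 G4 A3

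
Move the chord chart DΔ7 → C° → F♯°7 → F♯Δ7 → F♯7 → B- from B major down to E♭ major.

GbΔ7 Fb° Bb°7 BbΔ7 Bb7 Eb-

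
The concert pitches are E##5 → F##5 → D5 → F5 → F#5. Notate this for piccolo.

E##4 F##4 D4 F4 F#4

Written C4 sounds as C5 on the piccolo, so concert pitches are written a perfect octave down.
E##5 to E##4
F##5 to F##4
D5 to D4
F5 to F4
F#5 to F#4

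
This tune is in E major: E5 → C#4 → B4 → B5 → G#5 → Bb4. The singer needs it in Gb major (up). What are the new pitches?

Gb5 Eb4 Db5 Db6 Bb5 Dbb5

From E up to Gb is a diminished third; apply that to each pitch.
E5 -> Gb5
C#4 -> Eb4
B4 -> Db5
B5 -> Db6
G#5 -> Bb5
Bb4 -> Dbb5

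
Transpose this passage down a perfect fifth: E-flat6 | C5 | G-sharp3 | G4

Ab5 F4 C#3 C4

A perfect fifth down from Eb6 gives Ab5.
C5 down a perfect fifth is F4.
G#3 down a perfect fifth is C#3.
A perfect fifth down from G4 gives C4.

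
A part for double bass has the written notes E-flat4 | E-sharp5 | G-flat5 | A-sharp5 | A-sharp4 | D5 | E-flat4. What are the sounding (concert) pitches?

Eb3 E#4 Gb4 A#4 A#3 D4 Eb3

The double bass sounds a perfect octave below written, so transpose each written note down a perfect octave.
Eb4 to Eb3
E#5 to E#4
Gb5 to Gb4
A#5 to A#4
A#4 to A#3
D5 to D4
Eb4 to Eb3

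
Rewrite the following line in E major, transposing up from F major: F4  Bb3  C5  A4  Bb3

F major to E major up is a major seventh, so every note moves up by that interval.
F4 gives E5
Bb3 gives A4
C5 gives B5
A4 gives G#5
Bb3 gives A4

E5 A4 B5 G#5 A4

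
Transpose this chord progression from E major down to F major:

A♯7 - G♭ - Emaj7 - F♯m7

E major down to F major is a major seventh; each chord root moves by that interval while the quality stays the same.
A♯7: root A♯ down a major seventh → B, giving B7.
G♭: root G♭ down a major seventh → Abb, giving Abb.
Emaj7: root E down a major seventh → F, giving Fmaj7.
F♯m7: root F♯ down a major seventh → G, giving Gm7.

B7 Abb Fmaj7 Gm7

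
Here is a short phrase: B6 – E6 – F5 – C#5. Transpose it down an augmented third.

Gb6 Cb6 Dbb5 Ab4

B6 down an augmented third is Gb6.
E6 down an augmented third is Cb6.
F5 down an augmented third is Dbb5.
C#5: a third down reaches A, and 5 semitones makes it Ab4.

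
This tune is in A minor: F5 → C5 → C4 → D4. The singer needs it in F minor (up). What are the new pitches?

A minor to F minor up is a minor sixth, so every note moves up by that interval.
F5 becomes Db6
C5 becomes Ab5
C4 becomes Ab4
D4 becomes Bb4

Db6 Ab5 Ab4 Bb4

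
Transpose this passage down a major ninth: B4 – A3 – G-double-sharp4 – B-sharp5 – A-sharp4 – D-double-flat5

B4 down a major ninth is A3.
A major ninth down from A3 gives G2.
G##4: a ninth down reaches F, and 14 semitones makes it F##3.
B#5 down a major ninth is A#4.
A major ninth down from A#4 gives G#3.
A major ninth down from Dbb5 gives Cbb4.

A3 G2 F##3 A#4 G#3 Cbb4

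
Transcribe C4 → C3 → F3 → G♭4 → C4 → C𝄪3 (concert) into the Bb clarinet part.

Written C4 sounds as Bb3 on the Bb clarinet, so concert pitches are written a major second up.
C4 to D4
C3 to D3
F3 to G3
Gb4 to Ab4
C4 to D4
C##3 to D##3

D4 D3 G3 Ab4 D4 D##3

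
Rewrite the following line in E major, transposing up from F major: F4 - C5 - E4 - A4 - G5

E5 B5 D#5 G#5 F#6

F major to E major up is a major seventh, so every note moves up by that interval.
F4 → E5
C5 → B5
E4 → D#5
A4 → G#5
G5 → F#6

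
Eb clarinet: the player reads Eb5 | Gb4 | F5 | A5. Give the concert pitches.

Gb5 Bbb4 Ab5 C6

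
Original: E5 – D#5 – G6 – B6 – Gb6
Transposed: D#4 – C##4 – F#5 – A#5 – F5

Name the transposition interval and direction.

down a minor ninth

From E5 to D#4 is 9 letter names — a ninth of some quality.
D#4 to E5 is 13 semitones, which makes it a minor ninth; the second version is lower, so the direction is down.
Checking another pair — Gb6 → F5 — gives the same interval.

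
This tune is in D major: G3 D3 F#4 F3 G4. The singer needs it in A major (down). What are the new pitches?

From D down to A is a perfect fourth; apply that to each pitch.
G3 → D3
D3 → A2
F#4 → C#4
F3 → C3
G4 → D4

D3 A2 C#4 C3 D4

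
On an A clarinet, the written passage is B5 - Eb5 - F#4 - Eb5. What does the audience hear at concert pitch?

The A clarinet sounds a minor third below written, so transpose each written note down a minor third.
B5 gives G#5
Eb5 gives C5
F#4 gives D#4
Eb5 gives C5

G#5 C5 D#4 C5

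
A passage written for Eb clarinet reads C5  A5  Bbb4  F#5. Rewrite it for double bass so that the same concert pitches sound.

Eb6 C7 Dbb6 A6

First find concert pitch: the Eb clarinet sounds a minor third above written, so C5 A5 Bbb4 F#5 sounds Eb5 C6 Dbb5 A5.
Then write for double bass: it sounds a perfect octave below written, so the part must be a perfect octave above concert.
Eb5 → Eb6
C6 → C7
Dbb5 → Dbb6
A5 → A6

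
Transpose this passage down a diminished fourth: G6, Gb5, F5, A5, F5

G6 → D#6
Gb5 → D5
F5 → C#5
A5 → E#5
F5 → C#5

D#6 D5 C#5 E#5 C#5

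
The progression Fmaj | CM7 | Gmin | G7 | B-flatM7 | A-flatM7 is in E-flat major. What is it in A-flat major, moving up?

Bbmaj FM7 Cmin C7 EbM7 DbM7

E-flat major up to A-flat major is a perfect fourth; each chord root moves by that interval while the quality stays the same.
Fmaj: root F up a perfect fourth → Bb, giving Bbmaj.
CM7: root C up a perfect fourth → F, giving FM7.
Gmin: root G up a perfect fourth → C, giving Cmin.
G7: root G up a perfect fourth → C, giving C7.
B-flatM7: root B-flat up a perfect fourth → Eb, giving EbM7.
A-flatM7: root A-flat up a perfect fourth → Db, giving DbM7.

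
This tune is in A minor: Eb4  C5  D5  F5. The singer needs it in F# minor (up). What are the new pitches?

From A up to F# is a major sixth; apply that to each pitch.
Eb4 -> C5
C5 -> A5
D5 -> B5
F5 -> D6

C5 A5 B5 D6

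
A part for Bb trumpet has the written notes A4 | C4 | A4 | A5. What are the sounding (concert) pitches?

G4 Bb3 G4 G5

The Bb trumpet sounds a major second below written, so transpose each written note down a major second.
A4 becomes G4
C4 becomes Bb3
A4 becomes G4
A5 becomes G5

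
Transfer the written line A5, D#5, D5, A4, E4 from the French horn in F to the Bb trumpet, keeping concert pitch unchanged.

E5 A#4 A4 E4 B3

First find concert pitch: the French horn in F sounds a perfect fifth below written, so A5 D#5 D5 A4 E4 sounds D5 G#4 G4 D4 A3.
Then write for Bb trumpet: it sounds a major second below written, so the part must be a major second above concert.
D5 → E5
G#4 → A#4
G4 → A4
D4 → E4
A3 → B3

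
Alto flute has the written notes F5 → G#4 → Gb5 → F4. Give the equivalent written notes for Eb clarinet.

First find concert pitch: the alto flute sounds a perfect fourth below written, so F5 G#4 Gb5 F4 sounds C5 D#4 Db5 C4.
Then write for Eb clarinet: it sounds a minor third above written, so the part must be a minor third below concert.
C5 → A4
D#4 → B#3
Db5 → Bb4
C4 → A3

A4 B#3 Bb4 A3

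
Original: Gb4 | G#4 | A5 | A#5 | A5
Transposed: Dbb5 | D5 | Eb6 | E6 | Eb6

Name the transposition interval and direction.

From Gb4 to Dbb5 is 5 letter names — a fifth of some quality.
Gb4 to Dbb5 is 6 semitones, which makes it a diminished fifth; the second version is higher, so the direction is up.
Checking another pair — A5 → Eb6 — gives the same interval.

up a diminished fifth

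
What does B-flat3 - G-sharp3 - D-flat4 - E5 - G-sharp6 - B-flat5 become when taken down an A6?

An augmented sixth down from Bb3 gives Dbb3.
G#3 down an augmented sixth is Bb2.
An augmented sixth down from Db4 gives Fbb3.
E5: a sixth down reaches G, and 10 semitones makes it Gb4.
G#6 down an augmented sixth is Bb5.
Bb5 down an augmented sixth is Dbb5.

Dbb3 Bb2 Fbb3 Gb4 Bb5 Dbb5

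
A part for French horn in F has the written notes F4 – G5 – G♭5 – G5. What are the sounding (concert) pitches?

Written C4 on the French horn in F sounds as F3, a perfect fifth lower; apply that shift to every note.
F4 becomes Bb3
G5 becomes C5
Gb5 becomes Cb5
G5 becomes C5

Bb3 C5 Cb5 C5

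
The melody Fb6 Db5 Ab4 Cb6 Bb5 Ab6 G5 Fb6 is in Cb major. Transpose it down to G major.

C6 A4 E4 G5 F#5 E6 D#5 C6

Cb major to G major down is a diminished fourth, so every note moves down by that interval.
Fb6 → C6
Db5 → A4
Ab4 → E4
Cb6 → G5
Bb5 → F#5
Ab6 → E6
G5 → D#5
Fb6 → C6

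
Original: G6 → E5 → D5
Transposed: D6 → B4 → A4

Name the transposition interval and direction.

down a perfect fourth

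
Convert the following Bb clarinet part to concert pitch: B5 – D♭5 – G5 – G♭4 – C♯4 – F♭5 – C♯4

The Bb clarinet sounds a major second below written, so transpose each written note down a major second.
B5 becomes A5
Db5 becomes Cb5
G5 becomes F5
Gb4 becomes Fb4
C#4 becomes B3
Fb5 becomes Ebb5
C#4 becomes B3

A5 Cb5 F5 Fb4 B3 Ebb5 B3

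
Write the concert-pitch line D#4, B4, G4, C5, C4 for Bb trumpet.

The Bb trumpet sounds a major second below written, so the written part must be a major second above concert — transpose each note up.
D#4 becomes E#4
B4 becomes C#5
G4 becomes A4
C5 becomes D5
C4 becomes D4

E#4 C#5 A4 D5 D4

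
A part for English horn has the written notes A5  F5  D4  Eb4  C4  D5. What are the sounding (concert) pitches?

D5 Bb4 G3 Ab3 F3 G4

Written C4 on the English horn sounds as F3, a perfect fifth lower; apply that shift to every note.
A5 gives D5
F5 gives Bb4
D4 gives G3
Eb4 gives Ab3
C4 gives F3
D5 gives G4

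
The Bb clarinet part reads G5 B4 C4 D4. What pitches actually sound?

The Bb clarinet sounds a major second below written, so transpose each written note down a major second.
G5 gives F5
B4 gives A4
C4 gives Bb3
D4 gives C4

F5 A4 Bb3 C4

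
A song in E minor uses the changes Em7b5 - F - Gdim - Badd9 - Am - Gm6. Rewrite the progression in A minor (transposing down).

E minor down to A minor is a perfect fifth; each chord root moves by that interval while the quality stays the same.
Em7b5: root E down a perfect fifth → A, giving Am7b5.
F: root F down a perfect fifth → Bb, giving Bb.
Gdim: root G down a perfect fifth → C, giving Cdim.
Badd9: root B down a perfect fifth → E, giving Eadd9.
Am: root A down a perfect fifth → D, giving Dm.
Gm6: root G down a perfect fifth → C, giving Cm6.

Am7b5 Bb Cdim Eadd9 Dm Cm6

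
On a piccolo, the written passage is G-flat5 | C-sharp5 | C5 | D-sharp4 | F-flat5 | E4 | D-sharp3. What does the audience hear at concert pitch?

Written C4 on the piccolo sounds as C5, a perfect octave higher; apply that shift to every note.
Gb5 gives Gb6
C#5 gives C#6
C5 gives C6
D#4 gives D#5
Fb5 gives Fb6
E4 gives E5
D#3 gives D#4

Gb6 C#6 C6 D#5 Fb6 E5 D#4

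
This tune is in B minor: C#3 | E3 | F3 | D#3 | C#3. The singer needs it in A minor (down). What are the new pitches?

B minor to A minor down is a major second, so every note moves down by that interval.
C#3 -> B2
E3 -> D3
F3 -> Eb3
D#3 -> C#3
C#3 -> B2

B2 D3 Eb3 C#3 B2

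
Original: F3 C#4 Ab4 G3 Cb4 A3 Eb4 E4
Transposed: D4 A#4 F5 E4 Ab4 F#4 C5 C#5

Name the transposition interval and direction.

up a major sixth

Take the first pair: F3 → D4. F to D spans 6 letter names, so the interval is some kind of sixth.
F3 to D4 is 9 semitones, which makes it a major sixth; the second version is higher, so the direction is up.
Checking another pair — E4 → C#5 — gives the same interval.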